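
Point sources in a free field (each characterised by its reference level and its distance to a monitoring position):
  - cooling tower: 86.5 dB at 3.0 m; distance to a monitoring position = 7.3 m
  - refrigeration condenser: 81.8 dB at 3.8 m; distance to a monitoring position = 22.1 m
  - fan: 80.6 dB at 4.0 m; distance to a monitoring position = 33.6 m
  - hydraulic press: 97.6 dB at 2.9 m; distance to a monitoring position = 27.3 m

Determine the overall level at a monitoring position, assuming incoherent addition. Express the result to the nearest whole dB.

Propagate each source to the receiver with L = L_ref − 20·log₁₀(r/r_ref), then add intensities.
cooling tower: 86.5 − 20·log₁₀(7.3/3.0) = 86.5 − 7.72 = 78.78 dB.
refrigeration condenser: 81.8 − 20·log₁₀(22.1/3.8) = 81.8 − 15.29 = 66.51 dB.
fan: 80.6 − 20·log₁₀(33.6/4.0) = 80.6 − 18.49 = 62.11 dB.
hydraulic press: 97.6 − 20·log₁₀(27.3/2.9) = 97.6 − 19.48 = 78.12 dB.
Σ 10^(L/10) = 1.465e+08 → L_total = 10·log₁₀(1.465e+08) = 81.66 dB.

82 dB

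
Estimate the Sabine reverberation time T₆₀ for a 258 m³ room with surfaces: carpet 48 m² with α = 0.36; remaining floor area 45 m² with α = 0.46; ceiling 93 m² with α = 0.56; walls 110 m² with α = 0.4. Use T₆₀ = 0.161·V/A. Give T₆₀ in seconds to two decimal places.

0.31 s

Total absorption A = 48·0.36 + 45·0.46 + 93·0.56 + 110·0.4 = 134.06 m² sabins.
T₆₀ = 0.161·V/A = 0.161·258/134.06 = 0.310 s.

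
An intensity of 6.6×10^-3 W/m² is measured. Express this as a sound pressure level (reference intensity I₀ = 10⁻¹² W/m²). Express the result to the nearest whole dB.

I/I₀ = 6.6×10^-3/10⁻¹² = 6.6×10^9, and L = 10·log₁₀(I/I₀).
L = 10·(0.8195 + 9) = 98.20 dB.

98 dB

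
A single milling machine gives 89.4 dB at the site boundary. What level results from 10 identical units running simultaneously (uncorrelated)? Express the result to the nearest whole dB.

99 dB

N identical incoherent sources raise the level by 10·log₁₀ N.
L_total = 89.4 + 10·log₁₀(10) = 89.4 + 10.000 = 99.40 dB.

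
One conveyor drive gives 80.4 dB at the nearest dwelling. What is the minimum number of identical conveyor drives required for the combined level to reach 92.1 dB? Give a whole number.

15

Need L₁ + 10·log₁₀ N ≥ 92.1, i.e. log₁₀ N ≥ 1.17.
N ≥ 10^(11.7/10) = 14.791, so N = 15.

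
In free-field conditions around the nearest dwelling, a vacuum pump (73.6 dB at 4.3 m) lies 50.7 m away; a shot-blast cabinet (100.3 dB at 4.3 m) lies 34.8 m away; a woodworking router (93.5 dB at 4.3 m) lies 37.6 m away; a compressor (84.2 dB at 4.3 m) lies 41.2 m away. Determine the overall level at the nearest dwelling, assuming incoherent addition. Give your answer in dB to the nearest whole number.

Propagate each source to the receiver with L = L_ref − 20·log₁₀(r/r_ref), then add intensities.
vacuum pump: 73.6 − 20·log₁₀(50.7/4.3) = 73.6 − 21.43 = 52.17 dB.
shot-blast cabinet: 100.3 − 20·log₁₀(34.8/4.3) = 100.3 − 18.16 = 82.14 dB.
woodworking router: 93.5 − 20·log₁₀(37.6/4.3) = 93.5 − 18.83 = 74.67 dB.
compressor: 84.2 − 20·log₁₀(41.2/4.3) = 84.2 − 19.63 = 64.57 dB.
Σ 10^(L/10) = 1.959e+08 → L_total = 10·log₁₀(1.959e+08) = 82.92 dB.

83 dB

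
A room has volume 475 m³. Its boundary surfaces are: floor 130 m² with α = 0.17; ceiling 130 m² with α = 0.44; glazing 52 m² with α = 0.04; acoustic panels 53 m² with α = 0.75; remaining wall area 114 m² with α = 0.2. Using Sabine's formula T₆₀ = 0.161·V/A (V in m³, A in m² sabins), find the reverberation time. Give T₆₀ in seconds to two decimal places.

Summing Sᵢαᵢ: 130·0.17 + 130·0.44 + 52·0.04 + 53·0.75 + 114·0.2 = 143.93 m².
T₆₀ = 0.161·V/A = 0.161·475/143.93 = 0.531 s.

0.53 s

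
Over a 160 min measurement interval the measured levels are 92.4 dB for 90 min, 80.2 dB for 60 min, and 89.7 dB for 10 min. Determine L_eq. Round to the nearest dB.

90 dB

L_eq = 10·log₁₀[(1/T)·Σ tᵢ·10^(Lᵢ/10)] with T = 160 min.
Σ tᵢ·10^(Lᵢ/10) = 90·10^(92.4/10) + 60·10^(80.2/10) + 10·10^(89.7/10) = 1.720e+11.
L_eq = 10·log₁₀(1.720e+11/160) = 90.31 dB.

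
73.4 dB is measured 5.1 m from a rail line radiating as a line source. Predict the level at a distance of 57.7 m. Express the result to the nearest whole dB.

Line-source attenuation: ΔL = 10·log₁₀(r₂/r₁) = 10·log₁₀(57.7/5.1) = 10.536 dB.
L₂ = 73.4 − 10·log₁₀(57.7/5.1) = 73.4 − 10.536 = 62.86 dB.

63 dB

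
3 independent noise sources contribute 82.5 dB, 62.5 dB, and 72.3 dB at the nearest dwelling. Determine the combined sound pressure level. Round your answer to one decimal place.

82.9 dB

For uncorrelated sources the intensities add, so convert each level to linear form, sum, and take 10·log₁₀ of the total.
Σ 10^(L/10) = 10^(82.5/10) + 10^(62.5/10) + 10^(72.3/10) = 1.966e+08.
L_total = 10·log₁₀(1.966e+08) = 82.94 dB.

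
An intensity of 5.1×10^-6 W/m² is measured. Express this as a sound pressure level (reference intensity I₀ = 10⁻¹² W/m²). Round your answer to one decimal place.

67.1 dB

I/I₀ = 5.1×10^-6/10⁻¹² = 5.1×10^6, and L = 10·log₁₀(I/I₀).
L = 10·(0.7076 + 6) = 67.08 dB.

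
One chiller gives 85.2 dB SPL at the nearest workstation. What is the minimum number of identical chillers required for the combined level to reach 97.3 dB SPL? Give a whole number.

17

Need L₁ + 10·log₁₀ N ≥ 97.3, i.e. log₁₀ N ≥ 1.21.
N ≥ 10^(12.1/10) = 16.218, so N = 17.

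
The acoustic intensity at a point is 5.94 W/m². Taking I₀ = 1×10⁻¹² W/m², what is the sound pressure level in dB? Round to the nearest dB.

Dividing by I₀ shifts the exponent by 12: I/I₀ = 5.94×10^12.
L = 10·(0.7738 + 12) = 127.74 dB.

128 dB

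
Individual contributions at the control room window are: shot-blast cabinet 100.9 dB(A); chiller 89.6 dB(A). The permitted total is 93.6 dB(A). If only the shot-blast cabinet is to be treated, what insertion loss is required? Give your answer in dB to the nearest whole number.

10 dB

The untreated sources together contribute 10^(89.6/10) = 9.120e+08, i.e. 89.60 dB(A).
The limit corresponds to 10^(93.6/10) = 2.291e+09; subtracting the fixed part leaves 1.379e+09 for the shot-blast cabinet, i.e. 91.40 dB(A).
So the shot-blast cabinet must be reduced from 100.9 to 91.40 dB(A): IL = 9.50 dB.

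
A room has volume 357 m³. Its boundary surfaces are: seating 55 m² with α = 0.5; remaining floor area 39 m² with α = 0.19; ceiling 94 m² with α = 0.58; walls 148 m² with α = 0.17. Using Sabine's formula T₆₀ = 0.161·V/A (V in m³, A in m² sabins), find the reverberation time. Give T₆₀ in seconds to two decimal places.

0.50 s

Summing Sᵢαᵢ: 55·0.5 + 39·0.19 + 94·0.58 + 148·0.17 = 114.59 m².
T₆₀ = 0.161·V/A = 0.161·357/114.59 = 0.502 s.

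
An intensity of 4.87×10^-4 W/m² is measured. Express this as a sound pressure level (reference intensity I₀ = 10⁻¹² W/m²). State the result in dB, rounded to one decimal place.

86.9 dB

I/I₀ = 4.87×10^-4/10⁻¹² = 4.87×10^8, and L = 10·log₁₀(I/I₀).
L = 10·(0.6875 + 8) = 86.88 dB.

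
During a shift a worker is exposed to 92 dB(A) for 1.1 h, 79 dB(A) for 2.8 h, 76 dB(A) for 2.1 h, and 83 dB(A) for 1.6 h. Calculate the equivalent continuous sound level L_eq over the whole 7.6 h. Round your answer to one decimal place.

84.9 dB(A)

The energy average is taken in the linear domain: L_eq = 10·log₁₀[(Σ tᵢ·10^(Lᵢ/10))/T], T = 7.6 h.
Σ tᵢ·10^(Lᵢ/10) = 1.1·10^(92/10) + 2.8·10^(79/10) + 2.1·10^(76/10) + 1.6·10^(83/10) = 2.369e+09.
L_eq = 10·log₁₀(2.369e+09/7.6) = 84.94 dB(A).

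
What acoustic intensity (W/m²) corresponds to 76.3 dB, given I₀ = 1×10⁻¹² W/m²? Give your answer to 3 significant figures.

I = I₀·10^(L/10) = 10⁻¹² × 10^(76.3/10) = 10^(-4.370).

4.27e-05 W/m²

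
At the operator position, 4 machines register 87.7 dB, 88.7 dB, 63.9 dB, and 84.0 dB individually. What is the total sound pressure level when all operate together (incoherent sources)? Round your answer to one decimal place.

For uncorrelated sources the intensities add, so convert each level to linear form, sum, and take 10·log₁₀ of the total.
Σ 10^(L/10) = 10^(87.7/10) + 10^(88.7/10) + 10^(63.9/10) + 10^(84.0/10) = 1.584e+09.
L_total = 10·log₁₀(1.584e+09) = 92.00 dB.

92.0 dB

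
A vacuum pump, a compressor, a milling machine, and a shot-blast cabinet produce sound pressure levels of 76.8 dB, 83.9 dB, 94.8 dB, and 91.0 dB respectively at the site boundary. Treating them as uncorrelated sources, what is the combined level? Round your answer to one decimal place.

96.6 dB

For uncorrelated sources the intensities add, so convert each level to linear form, sum, and take 10·log₁₀ of the total.
Σ 10^(L/10) = 10^(76.8/10) + 10^(83.9/10) + 10^(94.8/10) + 10^(91.0/10) = 4.572e+09.
L_total = 10·log₁₀(4.572e+09) = 96.60 dB.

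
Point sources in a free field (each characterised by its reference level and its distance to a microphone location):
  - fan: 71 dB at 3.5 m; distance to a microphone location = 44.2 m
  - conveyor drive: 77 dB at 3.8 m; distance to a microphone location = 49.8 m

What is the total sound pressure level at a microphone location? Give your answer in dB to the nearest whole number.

56 dB

Propagate each source to the receiver with L = L_ref − 20·log₁₀(r/r_ref), then add intensities.
fan: 71 − 20·log₁₀(44.2/3.5) = 71 − 22.03 = 48.97 dB.
conveyor drive: 77 − 20·log₁₀(49.8/3.8) = 77 − 22.35 = 54.65 dB.
Σ 10^(L/10) = 3.708e+05 → L_total = 10·log₁₀(3.708e+05) = 55.69 dB.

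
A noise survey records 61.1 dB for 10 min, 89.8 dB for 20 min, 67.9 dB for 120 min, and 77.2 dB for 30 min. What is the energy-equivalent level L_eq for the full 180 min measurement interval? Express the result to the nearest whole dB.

81 dB

Weight each interval's intensity by its duration and average over T = 180 min:
Σ tᵢ·10^(Lᵢ/10) = 10·10^(61.1/10) + 20·10^(89.8/10) + 120·10^(67.9/10) + 30·10^(77.2/10) = 2.143e+10.
L_eq = 10·log₁₀(2.143e+10/180) = 80.76 dB.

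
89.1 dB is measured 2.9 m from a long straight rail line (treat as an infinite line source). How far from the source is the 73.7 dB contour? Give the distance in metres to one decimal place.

Line-source spreading drops the level by 10·log₁₀(r₂/r₁); inverting, r₂/r₁ = 10^(ΔL/10).
r₂ = 2.9·10^((89.1−73.7)/10) = 2.9·10^(15.4/10) = 100.55 m.

100.6 m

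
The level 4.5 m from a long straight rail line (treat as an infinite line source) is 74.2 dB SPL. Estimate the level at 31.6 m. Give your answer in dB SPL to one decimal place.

Line-source attenuation: ΔL = 10·log₁₀(r₂/r₁) = 10·log₁₀(31.6/4.5) = 8.465 dB.
L₂ = 74.2 − 10·log₁₀(31.6/4.5) = 74.2 − 8.465 = 65.74 dB SPL.

65.7 dB SPL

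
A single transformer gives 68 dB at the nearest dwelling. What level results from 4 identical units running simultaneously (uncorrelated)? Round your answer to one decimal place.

With 4 equal, uncorrelated contributions the intensity is 4× that of one unit, giving a rise of 10·log₁₀ 4.
L_total = 68 + 10·log₁₀(4) = 68 + 6.021 = 74.02 dB.

74.0 dB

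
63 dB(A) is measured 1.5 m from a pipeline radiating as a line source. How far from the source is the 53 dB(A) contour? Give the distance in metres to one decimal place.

15.0 m

Line-source spreading drops the level by 10·log₁₀(r₂/r₁); inverting, r₂/r₁ = 10^(ΔL/10).
r₂ = 1.5·10^((63−53)/10) = 1.5·10^(10.0/10) = 15.00 m.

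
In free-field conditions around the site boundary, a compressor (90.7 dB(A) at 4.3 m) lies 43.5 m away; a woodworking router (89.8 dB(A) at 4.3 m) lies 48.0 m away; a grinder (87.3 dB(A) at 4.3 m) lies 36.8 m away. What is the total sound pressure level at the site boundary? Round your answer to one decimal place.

First find each source's level at the receiver (point-source: −20·log₁₀(r/r_ref)), then combine on an intensity basis.
compressor: 90.7 − 20·log₁₀(43.5/4.3) = 90.7 − 20.10 = 70.60 dB(A).
woodworking router: 89.8 − 20·log₁₀(48.0/4.3) = 89.8 − 20.96 = 68.84 dB(A).
grinder: 87.3 − 20·log₁₀(36.8/4.3) = 87.3 − 18.65 = 68.65 dB(A).
Σ 10^(L/10) = 2.648e+07 → L_total = 10·log₁₀(2.648e+07) = 74.23 dB(A).

74.2 dB(A)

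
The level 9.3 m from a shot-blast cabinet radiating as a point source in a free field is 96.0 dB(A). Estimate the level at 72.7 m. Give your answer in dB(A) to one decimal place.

Point-source attenuation: ΔL = 20·log₁₀(r₂/r₁) = 20·log₁₀(72.7/9.3) = 17.861 dB.
L₂ = 96.0 − 20·log₁₀(72.7/9.3) = 96.0 − 17.861 = 78.14 dB(A).

78.1 dB(A)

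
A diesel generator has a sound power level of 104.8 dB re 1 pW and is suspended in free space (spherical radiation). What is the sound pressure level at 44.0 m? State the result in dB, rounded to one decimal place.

60.9 dB

L_p = L_w − 10·log₁₀(4π·r²) with r = 44.0 m.
4π·r² = 2.433e+04 m², 10·log₁₀ of that is 43.861 dB.
L_p = 104.8 − 43.861 = 60.94 dB.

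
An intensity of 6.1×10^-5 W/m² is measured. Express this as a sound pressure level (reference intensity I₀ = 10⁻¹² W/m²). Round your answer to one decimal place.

I/I₀ = 6.1×10^-5/10⁻¹² = 6.1×10^7, and L = 10·log₁₀(I/I₀).
L = 10·(0.7853 + 7) = 77.85 dB.

77.9 dB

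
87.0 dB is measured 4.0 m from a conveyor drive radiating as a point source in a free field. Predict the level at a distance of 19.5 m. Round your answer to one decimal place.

Spherical spreading from a point source gives a 20·log₁₀(r₂/r₁) drop.
L₂ = 87.0 − 20·log₁₀(19.5/4.0) = 87.0 − 13.759 = 73.24 dB.

73.2 dB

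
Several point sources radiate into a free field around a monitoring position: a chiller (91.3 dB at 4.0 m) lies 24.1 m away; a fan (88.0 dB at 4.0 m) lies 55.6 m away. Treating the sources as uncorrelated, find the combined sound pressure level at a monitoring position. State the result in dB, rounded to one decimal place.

Apply inverse-square spreading to bring every level to the receiver, then sum 10^(L/10).
chiller: 91.3 − 20·log₁₀(24.1/4.0) = 91.3 − 15.60 = 75.70 dB.
fan: 88.0 − 20·log₁₀(55.6/4.0) = 88.0 − 22.86 = 65.14 dB.
Σ 10^(L/10) = 4.043e+07 → L_total = 10·log₁₀(4.043e+07) = 76.07 dB.

76.1 dB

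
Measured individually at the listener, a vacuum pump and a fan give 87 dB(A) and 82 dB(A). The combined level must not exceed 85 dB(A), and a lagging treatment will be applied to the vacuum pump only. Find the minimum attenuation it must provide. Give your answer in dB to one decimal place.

5.0 dB

Fixed contribution from the other source: Σ 10^(L/10) = 10^(82/10) = 1.585e+08 (82.00 dB(A)).
To meet 85 dB(A) overall, the treated vacuum pump may contribute at most 10^(85/10) − 1.585e+08 = 1.577e+08, i.e. 81.98 dB(A).
Required insertion loss = 87 − 81.98 = 5.02 dB.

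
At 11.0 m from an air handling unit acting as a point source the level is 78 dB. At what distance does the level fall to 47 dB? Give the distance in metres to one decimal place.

390.3 m

Point-source spreading drops the level by 20·log₁₀(r₂/r₁); inverting, r₂/r₁ = 10^(ΔL/20).
r₂ = 11.0·10^((78−47)/20) = 11.0·10^(31.0/20) = 390.29 m.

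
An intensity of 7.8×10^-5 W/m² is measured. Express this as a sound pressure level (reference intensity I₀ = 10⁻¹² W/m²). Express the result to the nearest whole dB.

79 dB

Dividing by I₀ shifts the exponent by 12: I/I₀ = 7.8×10^7.
L = 10·(0.8921 + 7) = 78.92 dB.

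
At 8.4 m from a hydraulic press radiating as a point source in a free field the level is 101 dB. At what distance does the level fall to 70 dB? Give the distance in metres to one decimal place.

298.0 m

The 31.0 dB drop corresponds to a distance ratio of 10^(31.0/20) for a point source.
r₂ = 8.4·10^((101−70)/20) = 8.4·10^(31.0/20) = 298.04 m.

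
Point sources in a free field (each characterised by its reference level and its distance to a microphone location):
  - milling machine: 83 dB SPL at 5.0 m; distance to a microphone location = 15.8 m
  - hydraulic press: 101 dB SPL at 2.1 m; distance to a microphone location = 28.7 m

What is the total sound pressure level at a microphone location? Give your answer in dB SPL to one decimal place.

79.4 dB SPL

Propagate each source to the receiver with L = L_ref − 20·log₁₀(r/r_ref), then add intensities.
milling machine: 83 − 20·log₁₀(15.8/5.0) = 83 − 9.99 = 73.01 dB SPL.
hydraulic press: 101 − 20·log₁₀(28.7/2.1) = 101 − 22.71 = 78.29 dB SPL.
Σ 10^(L/10) = 8.738e+07 → L_total = 10·log₁₀(8.738e+07) = 79.41 dB SPL.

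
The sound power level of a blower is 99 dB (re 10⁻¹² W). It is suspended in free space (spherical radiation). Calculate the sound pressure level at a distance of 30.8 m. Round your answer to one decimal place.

L_p = L_w − 10·log₁₀(4π·r²) with r = 30.8 m.
4π·r² = 1.192e+04 m², 10·log₁₀ of that is 40.763 dB.
L_p = 99 − 40.763 = 58.24 dB.

58.2 dB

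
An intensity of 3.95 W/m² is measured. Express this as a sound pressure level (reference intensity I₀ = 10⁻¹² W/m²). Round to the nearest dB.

L = 10·log₁₀(I/I₀) = 10·log₁₀(3.95/10⁻¹²) = 10·log₁₀(3.95×10^12).
L = 10·(0.5966 + 12) = 125.97 dB.

126 dB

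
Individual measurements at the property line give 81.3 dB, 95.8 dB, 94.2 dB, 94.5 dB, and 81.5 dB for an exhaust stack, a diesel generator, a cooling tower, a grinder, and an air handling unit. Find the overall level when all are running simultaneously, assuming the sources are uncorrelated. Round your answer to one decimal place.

99.8 dB

For uncorrelated sources the intensities add, so convert each level to linear form, sum, and take 10·log₁₀ of the total.
Σ 10^(L/10) = 10^(81.3/10) + 10^(95.8/10) + 10^(94.2/10) + 10^(94.5/10) + 10^(81.5/10) = 9.527e+09.
L_total = 10·log₁₀(9.527e+09) = 99.79 dB.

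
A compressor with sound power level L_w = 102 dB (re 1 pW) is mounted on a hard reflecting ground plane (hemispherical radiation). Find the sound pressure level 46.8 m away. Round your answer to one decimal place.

L_p = L_w − 10·log₁₀(2π·r²) with r = 46.8 m.
2π·r² = 1.376e+04 m², 10·log₁₀ of that is 41.387 dB.
L_p = 102 − 41.387 = 60.61 dB.

60.6 dB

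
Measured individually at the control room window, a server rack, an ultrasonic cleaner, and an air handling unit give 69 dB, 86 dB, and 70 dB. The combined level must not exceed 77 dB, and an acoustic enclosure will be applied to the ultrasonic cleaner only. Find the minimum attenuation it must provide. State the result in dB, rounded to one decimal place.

Fixed contribution from the other sources: Σ 10^(L/10) = 10^(69/10) + 10^(70/10) = 1.794e+07 (72.54 dB).
To meet 77 dB overall, the treated ultrasonic cleaner may contribute at most 10^(77/10) − 1.794e+07 = 3.218e+07, i.e. 75.08 dB.
Required insertion loss = 86 − 75.08 = 10.92 dB.

10.9 dB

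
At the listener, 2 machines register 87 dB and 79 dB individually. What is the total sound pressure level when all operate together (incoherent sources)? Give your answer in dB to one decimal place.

87.6 dB

Incoherent sources combine by intensity addition: L_total = 10·log₁₀(Σ 10^(L_i/10)).
Σ 10^(L/10) = 10^(87/10) + 10^(79/10) = 5.806e+08.
L_total = 10·log₁₀(5.806e+08) = 87.64 dB.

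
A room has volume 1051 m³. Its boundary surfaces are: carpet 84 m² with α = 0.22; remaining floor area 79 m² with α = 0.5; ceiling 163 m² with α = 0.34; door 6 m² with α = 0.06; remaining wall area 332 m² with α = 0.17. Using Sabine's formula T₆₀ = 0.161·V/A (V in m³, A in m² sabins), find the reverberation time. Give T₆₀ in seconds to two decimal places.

Summing Sᵢαᵢ: 84·0.22 + 79·0.5 + 163·0.34 + 6·0.06 + 332·0.17 = 170.20 m².
T₆₀ = 0.161·V/A = 0.161·1051/170.20 = 0.994 s.

0.99 s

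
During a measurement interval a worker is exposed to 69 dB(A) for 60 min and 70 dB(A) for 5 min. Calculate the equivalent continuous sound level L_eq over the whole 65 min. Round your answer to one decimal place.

69.1 dB(A)

The energy average is taken in the linear domain: L_eq = 10·log₁₀[(Σ tᵢ·10^(Lᵢ/10))/T], T = 65 min.
Σ tᵢ·10^(Lᵢ/10) = 60·10^(69/10) + 5·10^(70/10) = 5.266e+08.
L_eq = 10·log₁₀(5.266e+08/65) = 69.09 dB(A).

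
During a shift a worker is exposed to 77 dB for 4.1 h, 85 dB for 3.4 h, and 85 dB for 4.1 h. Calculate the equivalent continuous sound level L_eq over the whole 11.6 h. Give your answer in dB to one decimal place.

83.5 dB

Weight each interval's intensity by its duration and average over T = 11.6 h:
Σ tᵢ·10^(Lᵢ/10) = 4.1·10^(77/10) + 3.4·10^(85/10) + 4.1·10^(85/10) = 2.577e+09.
L_eq = 10·log₁₀(2.577e+09/11.6) = 83.47 dB.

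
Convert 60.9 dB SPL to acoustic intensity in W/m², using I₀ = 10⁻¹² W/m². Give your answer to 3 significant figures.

I = I₀·10^(L/10) = 10⁻¹² × 10^(60.9/10) = 10^(-5.910).

1.23e-06 W/m²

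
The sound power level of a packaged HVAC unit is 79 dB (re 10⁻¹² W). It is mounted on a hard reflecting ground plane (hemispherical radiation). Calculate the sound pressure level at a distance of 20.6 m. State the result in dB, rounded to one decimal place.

44.7 dB

Free-field hemispherical radiation: L_p = L_w − 10·log₁₀(2π·r²), r = 20.6 m.
2π·r² = 2666 m², 10·log₁₀ of that is 34.259 dB.
L_p = 79 − 34.259 = 44.74 dB.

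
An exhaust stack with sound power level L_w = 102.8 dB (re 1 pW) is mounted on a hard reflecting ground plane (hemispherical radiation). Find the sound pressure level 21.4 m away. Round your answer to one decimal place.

68.2 dB

The power spreads over a hemisphere of area 2π·r², so L_p = L_w − 10·log₁₀(2π·r²).
2π·r² = 2877 m², 10·log₁₀ of that is 34.590 dB.
L_p = 102.8 − 34.590 = 68.21 dB.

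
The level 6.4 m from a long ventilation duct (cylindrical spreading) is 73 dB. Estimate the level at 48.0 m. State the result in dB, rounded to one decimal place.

Line-source attenuation: ΔL = 10·log₁₀(r₂/r₁) = 10·log₁₀(48.0/6.4) = 8.751 dB.
L₂ = 73 − 10·log₁₀(48.0/6.4) = 73 − 8.751 = 64.25 dB.

64.2 dB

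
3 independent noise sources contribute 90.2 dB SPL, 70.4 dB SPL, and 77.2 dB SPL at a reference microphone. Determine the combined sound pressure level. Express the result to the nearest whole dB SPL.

90 dB SPL

Incoherent sources combine by intensity addition: L_total = 10·log₁₀(Σ 10^(L_i/10)).
Σ 10^(L/10) = 10^(90.2/10) + 10^(70.4/10) + 10^(77.2/10) = 1.111e+09.
L_total = 10·log₁₀(1.111e+09) = 90.46 dB SPL.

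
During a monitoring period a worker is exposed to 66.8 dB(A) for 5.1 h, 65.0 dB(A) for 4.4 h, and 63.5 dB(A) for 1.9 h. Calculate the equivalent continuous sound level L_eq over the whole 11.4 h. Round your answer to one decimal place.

Weight each interval's intensity by its duration and average over T = 11.4 h:
Σ tᵢ·10^(Lᵢ/10) = 5.1·10^(66.8/10) + 4.4·10^(65.0/10) + 1.9·10^(63.5/10) = 4.258e+07.
L_eq = 10·log₁₀(4.258e+07/11.4) = 65.72 dB(A).

65.7 dB(A)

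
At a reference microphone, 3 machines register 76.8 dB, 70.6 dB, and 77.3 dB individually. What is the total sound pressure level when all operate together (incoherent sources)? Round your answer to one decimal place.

For uncorrelated sources the intensities add, so convert each level to linear form, sum, and take 10·log₁₀ of the total.
Σ 10^(L/10) = 10^(76.8/10) + 10^(70.6/10) + 10^(77.3/10) = 1.130e+08.
L_total = 10·log₁₀(1.130e+08) = 80.53 dB.

80.5 dB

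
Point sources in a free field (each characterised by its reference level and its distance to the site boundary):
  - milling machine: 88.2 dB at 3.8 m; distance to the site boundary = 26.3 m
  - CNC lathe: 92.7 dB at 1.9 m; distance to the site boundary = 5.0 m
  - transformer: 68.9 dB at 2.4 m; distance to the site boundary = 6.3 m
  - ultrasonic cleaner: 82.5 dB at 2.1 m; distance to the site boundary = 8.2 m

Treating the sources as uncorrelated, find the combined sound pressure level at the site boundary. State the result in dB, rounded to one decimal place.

Apply inverse-square spreading to bring every level to the receiver, then sum 10^(L/10).
milling machine: 88.2 − 20·log₁₀(26.3/3.8) = 88.2 − 16.80 = 71.40 dB.
CNC lathe: 92.7 − 20·log₁₀(5.0/1.9) = 92.7 − 8.40 = 84.30 dB.
transformer: 68.9 − 20·log₁₀(6.3/2.4) = 68.9 − 8.38 = 60.52 dB.
ultrasonic cleaner: 82.5 − 20·log₁₀(8.2/2.1) = 82.5 − 11.83 = 70.67 dB.
Σ 10^(L/10) = 2.955e+08 → L_total = 10·log₁₀(2.955e+08) = 84.71 dB.

84.7 dB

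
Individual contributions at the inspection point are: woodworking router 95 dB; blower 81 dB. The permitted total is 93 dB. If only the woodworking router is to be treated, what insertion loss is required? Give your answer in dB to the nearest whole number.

The untreated sources together contribute 10^(81/10) = 1.259e+08, i.e. 81.00 dB.
To meet 93 dB overall, the treated woodworking router may contribute at most 10^(93/10) − 1.259e+08 = 1.869e+09, i.e. 92.72 dB.
Required insertion loss = 95 − 92.72 = 2.28 dB.

2 dB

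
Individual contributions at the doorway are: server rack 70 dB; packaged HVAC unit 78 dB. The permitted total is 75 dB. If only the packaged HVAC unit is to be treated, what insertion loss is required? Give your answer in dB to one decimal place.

The untreated sources together contribute 10^(70/10) = 1.000e+07, i.e. 70.00 dB.
To meet 75 dB overall, the treated packaged HVAC unit may contribute at most 10^(75/10) − 1.000e+07 = 2.162e+07, i.e. 73.35 dB.
So the packaged HVAC unit must be reduced from 78 to 73.35 dB: IL = 4.65 dB.

4.7 dB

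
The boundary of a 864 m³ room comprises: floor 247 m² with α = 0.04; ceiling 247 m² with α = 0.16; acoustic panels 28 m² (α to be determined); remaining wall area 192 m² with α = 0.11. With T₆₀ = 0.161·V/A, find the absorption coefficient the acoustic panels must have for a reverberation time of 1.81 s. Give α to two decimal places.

A = 0.161·V/T₆₀ = 0.161·864/1.81 = 76.85 m² sabins.
Absorption from the other surfaces = 247·0.04 + 247·0.16 + 192·0.11 = 70.52 m², so the acoustic panels must supply 6.33 m² over 28 m².
α = 6.33/28 = 0.226.

0.23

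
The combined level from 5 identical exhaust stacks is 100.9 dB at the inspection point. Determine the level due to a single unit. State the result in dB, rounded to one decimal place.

93.9 dB

5 equal contributions raise the level by 10·log₁₀ 5 = 6.990 dB, so each unit alone gives 100.9 − 6.990.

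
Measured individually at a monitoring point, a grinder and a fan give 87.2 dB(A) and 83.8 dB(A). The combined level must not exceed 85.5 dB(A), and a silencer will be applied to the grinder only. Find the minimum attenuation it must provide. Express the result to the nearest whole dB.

Fixed contribution from the other source: Σ 10^(L/10) = 10^(83.8/10) = 2.399e+08 (83.80 dB(A)).
To meet 85.5 dB(A) overall, the treated grinder may contribute at most 10^(85.5/10) − 2.399e+08 = 1.149e+08, i.e. 80.60 dB(A).
Required insertion loss = 87.2 − 80.60 = 6.60 dB.

7 dB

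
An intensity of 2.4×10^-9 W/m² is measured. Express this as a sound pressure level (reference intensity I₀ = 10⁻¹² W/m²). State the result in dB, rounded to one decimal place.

I/I₀ = 2.4×10^-9/10⁻¹² = 2.4×10^3, and L = 10·log₁₀(I/I₀).
L = 10·(0.3802 + 3) = 33.80 dB.

33.8 dB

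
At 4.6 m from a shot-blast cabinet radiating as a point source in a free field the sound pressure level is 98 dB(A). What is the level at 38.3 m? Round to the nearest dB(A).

80 dB(A)

Spherical spreading from a point source gives a 20·log₁₀(r₂/r₁) drop.
L₂ = 98 − 20·log₁₀(38.3/4.6) = 98 − 18.409 = 79.59 dB(A).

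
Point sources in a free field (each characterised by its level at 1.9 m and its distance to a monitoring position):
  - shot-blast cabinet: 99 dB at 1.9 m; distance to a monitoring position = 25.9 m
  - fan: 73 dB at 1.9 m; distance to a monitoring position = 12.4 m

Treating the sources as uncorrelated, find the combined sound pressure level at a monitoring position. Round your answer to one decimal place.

First find each source's level at the receiver (point-source: −20·log₁₀(r/r_ref)), then combine on an intensity basis.
shot-blast cabinet: 99 − 20·log₁₀(25.9/1.9) = 99 − 22.69 = 76.31 dB.
fan: 73 − 20·log₁₀(12.4/1.9) = 73 − 16.29 = 56.71 dB.
Σ 10^(L/10) = 4.322e+07 → L_total = 10·log₁₀(4.322e+07) = 76.36 dB.

76.4 dB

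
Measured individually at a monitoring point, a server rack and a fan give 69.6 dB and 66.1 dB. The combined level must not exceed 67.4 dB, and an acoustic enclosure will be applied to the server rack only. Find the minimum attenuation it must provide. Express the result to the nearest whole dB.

Fixed contribution from the other source: Σ 10^(L/10) = 10^(66.1/10) = 4.074e+06 (66.10 dB).
To meet 67.4 dB overall, the treated server rack may contribute at most 10^(67.4/10) − 4.074e+06 = 1.422e+06, i.e. 61.53 dB.
Required insertion loss = 69.6 − 61.53 = 8.07 dB.

8 dB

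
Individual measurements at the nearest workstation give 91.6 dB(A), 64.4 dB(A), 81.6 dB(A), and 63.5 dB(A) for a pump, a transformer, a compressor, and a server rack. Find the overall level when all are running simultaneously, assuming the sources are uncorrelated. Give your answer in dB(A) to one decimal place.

For uncorrelated sources the intensities add, so convert each level to linear form, sum, and take 10·log₁₀ of the total.
Σ 10^(L/10) = 10^(91.6/10) + 10^(64.4/10) + 10^(81.6/10) + 10^(63.5/10) = 1.595e+09.
L_total = 10·log₁₀(1.595e+09) = 92.03 dB(A).

92.0 dB(A)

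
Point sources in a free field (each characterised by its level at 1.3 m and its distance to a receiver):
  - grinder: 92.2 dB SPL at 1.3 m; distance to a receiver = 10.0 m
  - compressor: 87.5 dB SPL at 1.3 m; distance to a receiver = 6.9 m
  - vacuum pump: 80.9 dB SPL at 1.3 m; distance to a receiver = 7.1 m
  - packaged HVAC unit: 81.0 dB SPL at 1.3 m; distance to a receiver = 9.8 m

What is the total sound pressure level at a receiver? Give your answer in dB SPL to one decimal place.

Apply inverse-square spreading to bring every level to the receiver, then sum 10^(L/10).
grinder: 92.2 − 20·log₁₀(10.0/1.3) = 92.2 − 17.72 = 74.48 dB SPL.
compressor: 87.5 − 20·log₁₀(6.9/1.3) = 87.5 − 14.50 = 73.00 dB SPL.
vacuum pump: 80.9 − 20·log₁₀(7.1/1.3) = 80.9 − 14.75 = 66.15 dB SPL.
packaged HVAC unit: 81.0 − 20·log₁₀(9.8/1.3) = 81.0 − 17.55 = 63.45 dB SPL.
Σ 10^(L/10) = 5.435e+07 → L_total = 10·log₁₀(5.435e+07) = 77.35 dB SPL.

77.4 dB SPL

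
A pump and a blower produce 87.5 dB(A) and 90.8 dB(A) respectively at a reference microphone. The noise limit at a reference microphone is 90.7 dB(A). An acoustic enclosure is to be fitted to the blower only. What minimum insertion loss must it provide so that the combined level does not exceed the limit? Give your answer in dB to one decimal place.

2.9 dB

Fixed contribution from the other source: Σ 10^(L/10) = 10^(87.5/10) = 5.623e+08 (87.50 dB(A)).
The limit corresponds to 10^(90.7/10) = 1.175e+09; subtracting the fixed part leaves 6.126e+08 for the blower, i.e. 87.87 dB(A).
So the blower must be reduced from 90.8 to 87.87 dB(A): IL = 2.93 dB.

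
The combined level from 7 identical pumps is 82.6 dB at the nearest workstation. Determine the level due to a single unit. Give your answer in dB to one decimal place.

74.1 dB

7 equal contributions raise the level by 10·log₁₀ 7 = 8.451 dB, so each unit alone gives 82.6 − 8.451.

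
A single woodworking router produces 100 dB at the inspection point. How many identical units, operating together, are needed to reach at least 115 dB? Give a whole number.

32

The shortfall is 115 − 100 = 15.0 dB, and N units add 10·log₁₀ N, so need 10·log₁₀ N ≥ 15.0.
N ≥ 10^(15.0/10) = 31.623, so N = 32.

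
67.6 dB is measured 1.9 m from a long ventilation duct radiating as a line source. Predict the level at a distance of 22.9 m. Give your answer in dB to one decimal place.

56.8 dB

For a line source, L₂ = L₁ − 10·log₁₀(r₂/r₁).
L₂ = 67.6 − 10·log₁₀(22.9/1.9) = 67.6 − 10.811 = 56.79 dB.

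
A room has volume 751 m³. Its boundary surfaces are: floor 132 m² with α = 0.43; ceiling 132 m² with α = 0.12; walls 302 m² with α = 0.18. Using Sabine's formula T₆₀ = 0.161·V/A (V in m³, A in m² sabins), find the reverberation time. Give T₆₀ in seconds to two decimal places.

A = Σ Sᵢαᵢ = 132·0.43 + 132·0.12 + 302·0.18 = 126.96 m².
T₆₀ = 0.161·V/A = 0.161·751/126.96 = 0.952 s.

0.95 s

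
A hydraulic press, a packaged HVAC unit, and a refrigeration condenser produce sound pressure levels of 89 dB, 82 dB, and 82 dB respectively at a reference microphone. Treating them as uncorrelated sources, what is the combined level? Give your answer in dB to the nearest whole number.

90 dB

Incoherent sources combine by intensity addition: L_total = 10·log₁₀(Σ 10^(L_i/10)).
Σ 10^(L/10) = 10^(89/10) + 10^(82/10) + 10^(82/10) = 1.111e+09.
L_total = 10·log₁₀(1.111e+09) = 90.46 dB.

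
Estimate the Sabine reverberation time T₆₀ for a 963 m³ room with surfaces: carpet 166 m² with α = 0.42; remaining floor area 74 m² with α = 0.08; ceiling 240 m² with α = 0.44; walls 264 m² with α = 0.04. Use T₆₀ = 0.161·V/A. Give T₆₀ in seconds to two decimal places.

0.81 s

Summing Sᵢαᵢ: 166·0.42 + 74·0.08 + 240·0.44 + 264·0.04 = 191.80 m².
T₆₀ = 0.161·V/A = 0.161·963/191.80 = 0.808 s.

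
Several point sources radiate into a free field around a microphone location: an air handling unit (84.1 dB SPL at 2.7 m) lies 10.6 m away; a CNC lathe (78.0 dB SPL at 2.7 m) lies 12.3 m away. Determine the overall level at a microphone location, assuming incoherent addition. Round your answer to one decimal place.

Propagate each source to the receiver with L = L_ref − 20·log₁₀(r/r_ref), then add intensities.
air handling unit: 84.1 − 20·log₁₀(10.6/2.7) = 84.1 − 11.88 = 72.22 dB SPL.
CNC lathe: 78.0 − 20·log₁₀(12.3/2.7) = 78.0 − 13.17 = 64.83 dB SPL.
Σ 10^(L/10) = 1.972e+07 → L_total = 10·log₁₀(1.972e+07) = 72.95 dB SPL.

72.9 dB SPL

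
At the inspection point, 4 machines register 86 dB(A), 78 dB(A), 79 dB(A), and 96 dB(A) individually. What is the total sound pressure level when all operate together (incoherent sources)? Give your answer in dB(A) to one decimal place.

96.6 dB(A)

For uncorrelated sources the intensities add, so convert each level to linear form, sum, and take 10·log₁₀ of the total.
Σ 10^(L/10) = 10^(86/10) + 10^(78/10) + 10^(79/10) + 10^(96/10) = 4.522e+09.
L_total = 10·log₁₀(4.522e+09) = 96.55 dB(A).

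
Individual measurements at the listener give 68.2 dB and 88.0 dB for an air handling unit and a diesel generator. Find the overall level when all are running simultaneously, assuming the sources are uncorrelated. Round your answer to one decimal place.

88.0 dB

For uncorrelated sources the intensities add, so convert each level to linear form, sum, and take 10·log₁₀ of the total.
Σ 10^(L/10) = 10^(68.2/10) + 10^(88.0/10) = 6.376e+08.
L_total = 10·log₁₀(6.376e+08) = 88.05 dB.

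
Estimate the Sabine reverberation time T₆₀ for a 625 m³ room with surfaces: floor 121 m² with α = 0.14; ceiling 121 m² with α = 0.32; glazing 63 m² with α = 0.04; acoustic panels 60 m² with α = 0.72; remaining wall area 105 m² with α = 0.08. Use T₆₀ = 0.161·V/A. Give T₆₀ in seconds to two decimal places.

A = Σ Sᵢαᵢ = 121·0.14 + 121·0.32 + 63·0.04 + 60·0.72 + 105·0.08 = 109.78 m².
T₆₀ = 0.161 × 625 / 109.78 = 0.917 s.

0.92 s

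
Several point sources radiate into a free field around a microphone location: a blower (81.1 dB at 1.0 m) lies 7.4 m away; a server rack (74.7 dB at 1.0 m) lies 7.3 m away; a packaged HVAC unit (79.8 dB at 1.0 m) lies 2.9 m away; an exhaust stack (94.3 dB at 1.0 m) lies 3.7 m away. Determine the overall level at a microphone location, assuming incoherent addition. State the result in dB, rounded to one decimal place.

83.2 dB

Apply inverse-square spreading to bring every level to the receiver, then sum 10^(L/10).
blower: 81.1 − 20·log₁₀(7.4/1.0) = 81.1 − 17.38 = 63.72 dB.
server rack: 74.7 − 20·log₁₀(7.3/1.0) = 74.7 − 17.27 = 57.43 dB.
packaged HVAC unit: 79.8 − 20·log₁₀(2.9/1.0) = 79.8 − 9.25 = 70.55 dB.
exhaust stack: 94.3 − 20·log₁₀(3.7/1.0) = 94.3 − 11.36 = 82.94 dB.
Σ 10^(L/10) = 2.109e+08 → L_total = 10·log₁₀(2.109e+08) = 83.24 dB.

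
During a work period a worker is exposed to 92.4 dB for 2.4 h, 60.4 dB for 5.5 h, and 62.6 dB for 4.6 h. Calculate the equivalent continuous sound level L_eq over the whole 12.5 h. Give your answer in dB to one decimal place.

The energy average is taken in the linear domain: L_eq = 10·log₁₀[(Σ tᵢ·10^(Lᵢ/10))/T], T = 12.5 h.
Σ tᵢ·10^(Lᵢ/10) = 2.4·10^(92.4/10) + 5.5·10^(60.4/10) + 4.6·10^(62.6/10) = 4.185e+09.
L_eq = 10·log₁₀(4.185e+09/12.5) = 85.25 dB.

85.2 dB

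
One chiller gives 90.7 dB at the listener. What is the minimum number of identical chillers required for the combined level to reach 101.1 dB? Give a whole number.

Need L₁ + 10·log₁₀ N ≥ 101.1, i.e. log₁₀ N ≥ 1.04.
N ≥ 10^(10.4/10) = 10.965, so N = 11.

11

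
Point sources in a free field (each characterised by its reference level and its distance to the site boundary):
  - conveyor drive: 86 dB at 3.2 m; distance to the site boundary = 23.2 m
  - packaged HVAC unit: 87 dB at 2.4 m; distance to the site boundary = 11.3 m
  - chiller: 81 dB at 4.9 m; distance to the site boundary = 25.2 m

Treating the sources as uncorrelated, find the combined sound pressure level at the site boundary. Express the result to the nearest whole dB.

75 dB

First find each source's level at the receiver (point-source: −20·log₁₀(r/r_ref)), then combine on an intensity basis.
conveyor drive: 86 − 20·log₁₀(23.2/3.2) = 86 − 17.21 = 68.79 dB.
packaged HVAC unit: 87 − 20·log₁₀(11.3/2.4) = 87 − 13.46 = 73.54 dB.
chiller: 81 − 20·log₁₀(25.2/4.9) = 81 − 14.22 = 66.78 dB.
Σ 10^(L/10) = 3.494e+07 → L_total = 10·log₁₀(3.494e+07) = 75.43 dB.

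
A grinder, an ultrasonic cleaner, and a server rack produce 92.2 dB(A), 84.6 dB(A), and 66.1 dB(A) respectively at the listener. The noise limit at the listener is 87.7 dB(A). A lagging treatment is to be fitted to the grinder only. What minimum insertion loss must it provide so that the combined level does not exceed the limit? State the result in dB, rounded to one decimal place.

7.5 dB

Fixed contribution from the other sources: Σ 10^(L/10) = 10^(84.6/10) + 10^(66.1/10) = 2.925e+08 (84.66 dB(A)).
To meet 87.7 dB(A) overall, the treated grinder may contribute at most 10^(87.7/10) − 2.925e+08 = 2.964e+08, i.e. 84.72 dB(A).
Required insertion loss = 92.2 − 84.72 = 7.48 dB.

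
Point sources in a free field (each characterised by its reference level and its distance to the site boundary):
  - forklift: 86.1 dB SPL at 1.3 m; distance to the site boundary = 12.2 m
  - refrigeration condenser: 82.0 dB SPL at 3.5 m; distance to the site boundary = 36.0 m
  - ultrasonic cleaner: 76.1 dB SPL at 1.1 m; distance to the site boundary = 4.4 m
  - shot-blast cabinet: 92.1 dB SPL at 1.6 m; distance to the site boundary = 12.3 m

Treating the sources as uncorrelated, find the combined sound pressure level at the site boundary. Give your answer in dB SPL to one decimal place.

Propagate each source to the receiver with L = L_ref − 20·log₁₀(r/r_ref), then add intensities.
forklift: 86.1 − 20·log₁₀(12.2/1.3) = 86.1 − 19.45 = 66.65 dB SPL.
refrigeration condenser: 82.0 − 20·log₁₀(36.0/3.5) = 82.0 − 20.24 = 61.76 dB SPL.
ultrasonic cleaner: 76.1 − 20·log₁₀(4.4/1.1) = 76.1 − 12.04 = 64.06 dB SPL.
shot-blast cabinet: 92.1 − 20·log₁₀(12.3/1.6) = 92.1 − 17.72 = 74.38 dB SPL.
Σ 10^(L/10) = 3.611e+07 → L_total = 10·log₁₀(3.611e+07) = 75.58 dB SPL.

75.6 dB SPL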